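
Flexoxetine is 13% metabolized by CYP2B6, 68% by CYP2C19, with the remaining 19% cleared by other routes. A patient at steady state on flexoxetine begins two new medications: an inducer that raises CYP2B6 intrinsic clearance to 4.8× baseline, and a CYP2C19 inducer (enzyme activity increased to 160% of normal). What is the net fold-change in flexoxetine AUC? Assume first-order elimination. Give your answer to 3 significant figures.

0.526

The CYP2B6 pathway (13% of clearance) is boosted to 4.8× activity: 0.13 × 4.8 = 0.624.
The CYP2C19 pathway (68% of clearance) increases to 1.6× activity: 0.68 × 1.6 = 1.088.
The remaining 19% of clearance is unaffected.
New clearance relative to baseline: 0.624 + 1.088 + 0.19 = 1.902.
Because AUC varies inversely with clearance, the combined effect is 1 / 1.902 = 0.526.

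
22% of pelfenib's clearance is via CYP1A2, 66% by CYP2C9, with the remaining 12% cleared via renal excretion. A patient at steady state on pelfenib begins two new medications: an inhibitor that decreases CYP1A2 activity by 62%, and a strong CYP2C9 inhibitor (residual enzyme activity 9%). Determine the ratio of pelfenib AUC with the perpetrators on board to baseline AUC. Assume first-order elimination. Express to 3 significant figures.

The CYP1A2 pathway (22% of clearance) drops to 0.38× activity: 0.22 × 0.38 = 0.0836.
The CYP2C9 pathway (66% of clearance) is reduced to 0.09× activity: 0.66 × 0.09 = 0.0594.
Non-CYP routes (12%) are unchanged.
Relative clearance = 0.0836 + 0.0594 + 0.12 = 0.263.
Because AUC varies inversely with clearance, the combined effect is 1 / 0.263 = 3.80.

3.80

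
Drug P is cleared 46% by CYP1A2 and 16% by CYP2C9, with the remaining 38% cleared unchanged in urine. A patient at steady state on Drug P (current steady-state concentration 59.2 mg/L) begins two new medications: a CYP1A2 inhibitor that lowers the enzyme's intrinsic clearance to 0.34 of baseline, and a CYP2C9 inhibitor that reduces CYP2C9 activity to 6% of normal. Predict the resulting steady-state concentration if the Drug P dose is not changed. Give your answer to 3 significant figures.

The CYP1A2 pathway (46% of clearance) falls to 0.34× activity: 0.46 × 0.34 = 0.1564.
The CYP2C9 pathway (16% of clearance) drops to 0.06× activity: 0.16 × 0.06 = 0.0096.
Non-CYP routes (38%) are unchanged.
New clearance relative to baseline: 0.1564 + 0.0096 + 0.38 = 0.546.
New steady-state concentration = 59.2 / 0.546 = 108 mg/L (concentration scales inversely with clearance).

108 mg/L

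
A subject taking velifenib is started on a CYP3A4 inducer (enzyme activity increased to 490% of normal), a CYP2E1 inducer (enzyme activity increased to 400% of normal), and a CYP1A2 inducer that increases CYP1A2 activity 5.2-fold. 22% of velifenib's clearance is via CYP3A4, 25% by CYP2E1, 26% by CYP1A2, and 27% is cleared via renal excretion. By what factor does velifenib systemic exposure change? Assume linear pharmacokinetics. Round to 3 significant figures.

0.270

CYP3A4: 0.22 × 4.9 = 1.078
CYP2E1: 0.25 × 4 = 1
CYP1A2: 0.26 × 5.2 = 1.352
Other: 0.27 (unchanged)
New clearance relative to baseline: 1.078 + 1 + 1.352 + 0.27 = 3.7.
Because systemic exposure varies inversely with clearance, the combined effect is 1 / 3.7 = 0.270.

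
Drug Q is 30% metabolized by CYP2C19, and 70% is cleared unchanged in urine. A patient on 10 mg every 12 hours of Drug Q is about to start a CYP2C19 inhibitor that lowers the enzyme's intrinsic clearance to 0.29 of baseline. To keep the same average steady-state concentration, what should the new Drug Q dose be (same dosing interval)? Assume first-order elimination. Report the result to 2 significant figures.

7.9 mg

CYP2C19: 0.3 × 0.29 = 0.087
Other: 0.7 (unchanged)
New clearance relative to baseline: 0.087 + 0.7 = 0.787.
To maintain the same steady-state level, dose must scale with clearance: new dose = 10 × 0.787 = 7.9 mg.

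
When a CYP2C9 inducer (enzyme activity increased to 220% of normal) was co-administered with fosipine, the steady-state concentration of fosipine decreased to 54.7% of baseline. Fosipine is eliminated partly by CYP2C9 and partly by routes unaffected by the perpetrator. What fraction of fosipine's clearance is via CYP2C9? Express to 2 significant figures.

0.69

CL'/CL = 1 / 0.547 = 1.828
2.2·fm + (1 − fm) = 1.828
fm = (1.828 − 1) / (2.2 − 1) = 0.69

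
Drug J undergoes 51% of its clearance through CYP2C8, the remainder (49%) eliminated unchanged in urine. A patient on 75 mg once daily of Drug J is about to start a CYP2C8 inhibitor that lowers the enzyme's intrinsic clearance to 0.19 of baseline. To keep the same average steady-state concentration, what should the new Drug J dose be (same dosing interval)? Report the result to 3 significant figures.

The CYP2C8 pathway (51% of clearance) drops to 0.19× activity: 0.51 × 0.19 = 0.0969.
Non-CYP routes (49%) are unchanged.
CL_new/CL_old = 0.0969 + 0.49 = 0.5869.
To maintain the same steady-state level, dose must scale with clearance: new dose = 75 × 0.5869 = 44.0 mg.

44.0 mg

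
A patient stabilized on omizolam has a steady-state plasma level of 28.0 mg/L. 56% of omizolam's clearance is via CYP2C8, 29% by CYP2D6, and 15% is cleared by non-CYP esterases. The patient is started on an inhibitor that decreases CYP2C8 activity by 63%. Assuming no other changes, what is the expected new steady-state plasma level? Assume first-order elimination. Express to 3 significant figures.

43.3 mg/L

CYP2C8: 0.56 × 0.37 = 0.2072
CYP2D6: 0.29 (unchanged)
Other: 0.15 (unchanged)
New clearance relative to baseline: 0.2072 + 0.29 + 0.15 = 0.6472.
New steady-state plasma level = baseline ÷ relative clearance = 28.0 / 0.6472 = 43.3 mg/L.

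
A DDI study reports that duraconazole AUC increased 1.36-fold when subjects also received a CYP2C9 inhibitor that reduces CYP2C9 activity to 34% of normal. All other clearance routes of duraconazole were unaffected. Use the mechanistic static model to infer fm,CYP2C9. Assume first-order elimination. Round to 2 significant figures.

0.40

CL'/CL = 1 / 1.36 = 0.7353
0.34·fm + (1 − fm) = 0.7353
fm = (0.7353 − 1) / (0.34 − 1) = 0.40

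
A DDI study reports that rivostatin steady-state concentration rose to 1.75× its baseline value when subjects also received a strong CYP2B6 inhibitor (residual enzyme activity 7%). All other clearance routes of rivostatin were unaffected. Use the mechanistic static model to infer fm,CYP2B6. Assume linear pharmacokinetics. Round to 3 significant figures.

Let fm be the CYP2B6 fraction. New clearance relative to baseline = fm × 0.07 + (1 − fm).
Steady-state concentration ratio = 1 / (new CL fraction), so new CL fraction = 1 / 1.75 = 0.5714.
fm × 0.07 + 1 − fm = 0.5714  ⇒  fm × (0.07 − 1) = −0.4286  ⇒  fm = 0.461.

0.461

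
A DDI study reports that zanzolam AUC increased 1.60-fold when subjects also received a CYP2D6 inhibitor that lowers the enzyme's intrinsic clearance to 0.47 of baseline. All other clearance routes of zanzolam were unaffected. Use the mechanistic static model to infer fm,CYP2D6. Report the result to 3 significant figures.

0.708

Call the CYP2D6 fraction fm. After the interaction, CL_new/CL_old = fm × 0.47 + (1 − fm).
AUC ratio = 1 / (new CL fraction), so new CL fraction = 1 / 1.60 = 0.625.
fm × 0.47 + 1 − fm = 0.625  ⇒  fm × (0.47 − 1) = −0.375  ⇒  fm = 0.708.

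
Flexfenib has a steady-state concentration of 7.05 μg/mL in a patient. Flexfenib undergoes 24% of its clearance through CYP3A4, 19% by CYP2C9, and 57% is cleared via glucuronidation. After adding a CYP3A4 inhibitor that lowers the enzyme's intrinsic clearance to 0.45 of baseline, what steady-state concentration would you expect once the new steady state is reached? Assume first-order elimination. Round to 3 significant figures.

CYP3A4: 0.24 × 0.45 = 0.108
CYP2C9: 0.19 (unchanged)
Other: 0.57 (unchanged)
New clearance relative to baseline: 0.108 + 0.19 + 0.57 = 0.868.
With dosing unchanged, steady-state concentration scales as 1/CL: 7.05 / 0.868 = 8.12 μg/mL.

8.12 μg/mL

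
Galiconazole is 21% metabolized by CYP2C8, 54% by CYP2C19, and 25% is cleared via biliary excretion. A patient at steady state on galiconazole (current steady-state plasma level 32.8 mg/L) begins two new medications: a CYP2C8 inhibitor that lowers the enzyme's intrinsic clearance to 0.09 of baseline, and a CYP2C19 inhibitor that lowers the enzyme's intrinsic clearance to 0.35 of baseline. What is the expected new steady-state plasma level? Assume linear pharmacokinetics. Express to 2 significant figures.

72 mg/L

CYP2C8: 0.21 × 0.09 = 0.0189
CYP2C19: 0.54 × 0.35 = 0.189
Other: 0.25 (unchanged)
Relative clearance = 0.0189 + 0.189 + 0.25 = 0.4579.
New steady-state plasma level = 32.8 / 0.4579 = 72 mg/L (concentration scales inversely with clearance).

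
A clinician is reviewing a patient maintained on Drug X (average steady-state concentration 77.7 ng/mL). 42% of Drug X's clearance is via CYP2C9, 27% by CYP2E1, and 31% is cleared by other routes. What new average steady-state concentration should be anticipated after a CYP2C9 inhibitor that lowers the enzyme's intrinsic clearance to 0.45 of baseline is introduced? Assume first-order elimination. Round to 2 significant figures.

1.0 × 10² ng/mL

CYP2C9: 0.42 × 0.45 = 0.189
CYP2E1: 0.27 (unchanged)
Other: 0.31 (unchanged)
New clearance relative to baseline: 0.189 + 0.27 + 0.31 = 0.769.
New average steady-state concentration = baseline ÷ relative clearance = 77.7 / 0.769 = 1.0 × 10² ng/mL.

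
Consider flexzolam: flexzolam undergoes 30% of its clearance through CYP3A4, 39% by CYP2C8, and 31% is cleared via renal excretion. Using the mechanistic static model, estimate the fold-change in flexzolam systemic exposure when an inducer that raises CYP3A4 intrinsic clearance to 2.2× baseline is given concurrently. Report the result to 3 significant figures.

The CYP3A4 pathway (30% of clearance) rises to 2.2× activity: 0.3 × 2.2 = 0.66.
CYP2C8 (39%) and the residual 31% are unaffected.
Relative clearance = 0.66 + 0.39 + 0.31 = 1.36.
Systemic exposure ratio = CL_old/CL_new = 1 / 1.36 = 0.735.

0.735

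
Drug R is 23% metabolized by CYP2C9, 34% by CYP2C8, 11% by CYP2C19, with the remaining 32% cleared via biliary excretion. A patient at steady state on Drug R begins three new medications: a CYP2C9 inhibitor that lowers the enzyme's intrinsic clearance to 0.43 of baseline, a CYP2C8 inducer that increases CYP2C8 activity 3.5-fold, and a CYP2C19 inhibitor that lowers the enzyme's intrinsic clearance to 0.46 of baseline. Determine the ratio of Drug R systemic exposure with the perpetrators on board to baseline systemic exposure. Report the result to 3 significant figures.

0.603

The CYP2C9 pathway (23% of clearance) drops to 0.43× activity: 0.23 × 0.43 = 0.0989.
The CYP2C8 pathway (34% of clearance) rises to 3.5× activity: 0.34 × 3.5 = 1.19.
The CYP2C19 pathway (11% of clearance) falls to 0.46× activity: 0.11 × 0.46 = 0.0506.
Non-CYP routes (32%) are unchanged.
Relative clearance = 0.0989 + 1.19 + 0.0506 + 0.32 = 1.6595.
Because systemic exposure varies inversely with clearance, the combined effect is 1 / 1.6595 = 0.603.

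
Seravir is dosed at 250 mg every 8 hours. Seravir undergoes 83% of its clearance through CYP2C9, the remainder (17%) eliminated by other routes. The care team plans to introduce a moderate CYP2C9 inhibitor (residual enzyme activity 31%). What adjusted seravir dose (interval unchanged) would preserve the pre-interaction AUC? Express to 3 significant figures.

107 mg

The CYP2C9 pathway (83% of clearance) is reduced to 0.31× activity: 0.83 × 0.31 = 0.2573.
Non-CYP routes (17%) are unchanged.
New clearance relative to baseline: 0.2573 + 0.17 = 0.4273.
Exposure is unchanged when dose changes in proportion to clearance. New dose = 250 mg × 0.4273 = 107 mg.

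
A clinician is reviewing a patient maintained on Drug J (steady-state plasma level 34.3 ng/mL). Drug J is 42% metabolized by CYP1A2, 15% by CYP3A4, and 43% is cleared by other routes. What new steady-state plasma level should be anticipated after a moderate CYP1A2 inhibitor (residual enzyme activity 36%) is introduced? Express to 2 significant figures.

47 ng/mL

CYP1A2: 0.42 × 0.36 = 0.1512
CYP3A4: 0.15 (unchanged)
Other: 0.43 (unchanged)
New clearance relative to baseline: 0.1512 + 0.15 + 0.43 = 0.7312.
Steady-state plasma level ∝ 1/CL, so new value = 34.3 / 0.7312 = 47 ng/mL.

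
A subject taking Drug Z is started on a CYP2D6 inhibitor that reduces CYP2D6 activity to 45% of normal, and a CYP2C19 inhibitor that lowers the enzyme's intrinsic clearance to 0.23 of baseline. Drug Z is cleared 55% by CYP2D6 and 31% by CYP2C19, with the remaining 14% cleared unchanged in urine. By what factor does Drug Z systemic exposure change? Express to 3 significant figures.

The CYP2D6 pathway (55% of clearance) is reduced to 0.45× activity: 0.55 × 0.45 = 0.2475.
The CYP2C19 pathway (31% of clearance) is reduced to 0.23× activity: 0.31 × 0.23 = 0.0713.
The remaining 14% of clearance is unaffected.
Relative clearance = 0.2475 + 0.0713 + 0.14 = 0.4588.
Systemic exposure ∝ 1/CL: fold-change = 1 / 0.4588 = 2.18.

2.18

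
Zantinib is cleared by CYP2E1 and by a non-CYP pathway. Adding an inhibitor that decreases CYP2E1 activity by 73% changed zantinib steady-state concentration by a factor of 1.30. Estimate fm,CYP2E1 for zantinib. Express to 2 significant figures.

CL'/CL = 1 / 1.30 = 0.7692
0.27·fm + (1 − fm) = 0.7692
fm = (0.7692 − 1) / (0.27 − 1) = 0.32

0.32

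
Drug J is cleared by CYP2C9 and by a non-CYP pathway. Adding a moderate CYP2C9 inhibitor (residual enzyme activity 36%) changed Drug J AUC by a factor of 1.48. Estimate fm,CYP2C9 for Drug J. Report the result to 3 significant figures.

Call the CYP2C9 fraction fm. After the interaction, CL_new/CL_old = fm × 0.36 + (1 − fm).
AUC ratio = 1 / (new CL fraction), so new CL fraction = 1 / 1.48 = 0.6757.
fm × 0.36 + 1 − fm = 0.6757  ⇒  fm × (0.36 − 1) = −0.3243  ⇒  fm = 0.507.

0.507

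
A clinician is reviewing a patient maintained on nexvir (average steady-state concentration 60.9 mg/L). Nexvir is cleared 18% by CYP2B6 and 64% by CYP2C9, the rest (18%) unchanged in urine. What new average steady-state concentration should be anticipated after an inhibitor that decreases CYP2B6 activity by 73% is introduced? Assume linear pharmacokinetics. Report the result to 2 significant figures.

CYP2B6: 0.18 × 0.27 = 0.0486
CYP2C9: 0.64 (unchanged)
Other: 0.18 (unchanged)
Relative clearance = 0.0486 + 0.64 + 0.18 = 0.8686.
New average steady-state concentration = baseline ÷ relative clearance = 60.9 / 0.8686 = 70 mg/L.

70 mg/L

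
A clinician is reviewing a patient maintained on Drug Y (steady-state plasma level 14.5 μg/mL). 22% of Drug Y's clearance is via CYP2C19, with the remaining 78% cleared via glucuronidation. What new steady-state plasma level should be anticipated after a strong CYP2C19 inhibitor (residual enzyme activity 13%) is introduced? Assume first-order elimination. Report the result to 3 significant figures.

The CYP2C19 pathway (22% of clearance) drops to 0.13× activity: 0.22 × 0.13 = 0.0286.
The remaining 78% of clearance is unaffected.
Relative clearance = 0.0286 + 0.78 = 0.8086.
With dosing unchanged, steady-state plasma level scales as 1/CL: 14.5 / 0.8086 = 17.9 μg/mL.

17.9 μg/mL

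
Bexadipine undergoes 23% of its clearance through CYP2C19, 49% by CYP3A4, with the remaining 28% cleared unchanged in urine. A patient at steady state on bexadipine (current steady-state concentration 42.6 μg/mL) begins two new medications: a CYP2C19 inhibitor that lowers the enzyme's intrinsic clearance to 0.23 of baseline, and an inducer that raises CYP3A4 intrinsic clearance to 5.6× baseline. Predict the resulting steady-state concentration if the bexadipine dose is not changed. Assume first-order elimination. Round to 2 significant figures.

The CYP2C19 pathway (23% of clearance) falls to 0.23× activity: 0.23 × 0.23 = 0.0529.
The CYP3A4 pathway (49% of clearance) is boosted to 5.6× activity: 0.49 × 5.6 = 2.744.
Non-CYP routes (28%) are unchanged.
CL_new/CL_old = 0.0529 + 2.744 + 0.28 = 3.0769.
New steady-state concentration = 42.6 / 3.0769 = 14 μg/mL (concentration scales inversely with clearance).

14 μg/mL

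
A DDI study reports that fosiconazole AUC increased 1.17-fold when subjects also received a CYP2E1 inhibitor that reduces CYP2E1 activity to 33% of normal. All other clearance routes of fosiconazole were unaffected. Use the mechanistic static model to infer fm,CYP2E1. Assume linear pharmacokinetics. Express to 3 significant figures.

Call the CYP2E1 fraction fm. After the interaction, CL_new/CL_old = fm × 0.33 + (1 − fm).
AUC ratio = 1 / (new CL fraction), so new CL fraction = 1 / 1.17 = 0.8547.
fm × 0.33 + 1 − fm = 0.8547  ⇒  fm × (0.33 − 1) = −0.1453  ⇒  fm = 0.217.

0.217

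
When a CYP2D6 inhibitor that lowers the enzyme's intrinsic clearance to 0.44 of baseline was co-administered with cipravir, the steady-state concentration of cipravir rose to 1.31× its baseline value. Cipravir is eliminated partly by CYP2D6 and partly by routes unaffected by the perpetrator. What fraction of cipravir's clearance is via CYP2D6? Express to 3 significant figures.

0.423

Write x for the fraction cleared via CYP2D6. The observed steady-state concentration change means clearance fell to 1/1.31 = 0.7634 of baseline.
Only the CYP2D6 route changed, so 0.7634 = x·0.44 + (1 − x), giving x = 0.423.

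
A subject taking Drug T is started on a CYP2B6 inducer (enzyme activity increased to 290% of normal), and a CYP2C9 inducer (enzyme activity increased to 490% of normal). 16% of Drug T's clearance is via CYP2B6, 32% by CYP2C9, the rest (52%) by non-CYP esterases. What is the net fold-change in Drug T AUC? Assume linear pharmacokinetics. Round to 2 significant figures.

CYP2B6: 0.16 × 2.9 = 0.464
CYP2C9: 0.32 × 4.9 = 1.568
Other: 0.52 (unchanged)
Relative clearance = 0.464 + 1.568 + 0.52 = 2.552.
Because AUC varies inversely with clearance, the combined effect is 1 / 2.552 = 0.39.

0.39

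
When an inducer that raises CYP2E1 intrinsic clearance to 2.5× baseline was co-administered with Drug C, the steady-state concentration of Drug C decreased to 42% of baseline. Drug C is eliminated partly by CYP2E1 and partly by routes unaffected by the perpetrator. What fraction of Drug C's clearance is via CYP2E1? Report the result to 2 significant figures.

Let x = fm,CYP2E1. Because steady-state concentration ∝ 1/CL, relative clearance rose to 1/0.420 = 2.381.
Only the CYP2E1 route changed, so 2.381 = x·2.5 + (1 − x), giving x = 0.92.

0.92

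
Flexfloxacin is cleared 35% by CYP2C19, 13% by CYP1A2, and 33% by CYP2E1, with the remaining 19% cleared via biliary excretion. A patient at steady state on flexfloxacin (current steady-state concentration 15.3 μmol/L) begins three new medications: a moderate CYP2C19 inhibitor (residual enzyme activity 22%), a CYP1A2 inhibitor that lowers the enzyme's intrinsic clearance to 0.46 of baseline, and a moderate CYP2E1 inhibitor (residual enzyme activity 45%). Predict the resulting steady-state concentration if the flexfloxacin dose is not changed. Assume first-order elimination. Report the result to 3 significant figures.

CYP2C19: 0.35 × 0.22 = 0.077
CYP1A2: 0.13 × 0.46 = 0.0598
CYP2E1: 0.33 × 0.45 = 0.1485
Other: 0.19 (unchanged)
New clearance relative to baseline: 0.077 + 0.0598 + 0.1485 + 0.19 = 0.4753.
Steady-state concentration ∝ 1/CL: new value = 15.3 / 0.4753 = 32.2 μmol/L.

32.2 μmol/L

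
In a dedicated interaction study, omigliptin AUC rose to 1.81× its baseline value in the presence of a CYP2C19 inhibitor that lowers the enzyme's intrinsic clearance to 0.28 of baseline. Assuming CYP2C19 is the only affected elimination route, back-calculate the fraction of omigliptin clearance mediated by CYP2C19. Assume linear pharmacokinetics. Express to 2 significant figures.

0.62

Let fm be the CYP2C19 fraction. New clearance relative to baseline = fm × 0.28 + (1 − fm).
AUC ratio = 1 / (new CL fraction), so new CL fraction = 1 / 1.81 = 0.5525.
fm × 0.28 + 1 − fm = 0.5525  ⇒  fm × (0.28 − 1) = −0.4475  ⇒  fm = 0.62.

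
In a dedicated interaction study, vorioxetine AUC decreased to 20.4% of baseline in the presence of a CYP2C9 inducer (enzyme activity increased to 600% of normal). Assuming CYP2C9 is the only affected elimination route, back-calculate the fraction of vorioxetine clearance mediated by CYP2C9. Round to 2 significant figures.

0.78

Let x = fm,CYP2C9. Because AUC ∝ 1/CL, relative clearance rose to 1/0.204 = 4.902.
Setting x·6 + (1 − x) = 4.902 and solving: x = (4.902 − 1)/(6 − 1) = 0.78.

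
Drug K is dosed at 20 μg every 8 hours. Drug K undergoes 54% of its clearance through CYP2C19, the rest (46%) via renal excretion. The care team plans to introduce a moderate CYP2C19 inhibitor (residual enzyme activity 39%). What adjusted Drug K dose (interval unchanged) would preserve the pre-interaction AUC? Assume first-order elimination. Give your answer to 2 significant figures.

13 μg

The CYP2C19 pathway (54% of clearance) is reduced to 0.39× activity: 0.54 × 0.39 = 0.2106.
The remaining 46% of clearance is unaffected.
Relative clearance = 0.2106 + 0.46 = 0.6706.
To maintain the same steady-state level, dose must scale with clearance: new dose = 20 × 0.6706 = 13 μg.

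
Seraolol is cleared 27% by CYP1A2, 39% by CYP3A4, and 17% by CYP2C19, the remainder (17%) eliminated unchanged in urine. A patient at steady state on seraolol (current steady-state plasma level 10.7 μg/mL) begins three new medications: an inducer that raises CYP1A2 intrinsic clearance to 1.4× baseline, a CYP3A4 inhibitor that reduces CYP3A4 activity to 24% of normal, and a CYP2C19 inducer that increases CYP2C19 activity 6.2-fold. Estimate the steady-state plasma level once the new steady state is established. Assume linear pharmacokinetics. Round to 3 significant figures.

The CYP1A2 pathway (27% of clearance) rises to 1.4× activity: 0.27 × 1.4 = 0.378.
The CYP3A4 pathway (39% of clearance) drops to 0.24× activity: 0.39 × 0.24 = 0.0936.
The CYP2C19 pathway (17% of clearance) rises to 6.2× activity: 0.17 × 6.2 = 1.054.
Non-CYP routes (17%) are unchanged.
Relative clearance = 0.378 + 0.0936 + 1.054 + 0.17 = 1.6956.
New steady-state plasma level = 10.7 / 1.6956 = 6.31 μg/mL (concentration scales inversely with clearance).

6.31 μg/mL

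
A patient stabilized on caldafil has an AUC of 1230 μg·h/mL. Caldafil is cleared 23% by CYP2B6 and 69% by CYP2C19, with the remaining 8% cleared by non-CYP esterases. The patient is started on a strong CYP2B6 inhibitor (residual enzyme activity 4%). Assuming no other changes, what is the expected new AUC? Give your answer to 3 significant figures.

1.58 × 10³ μg·h/mL

CYP2B6: 0.23 × 0.04 = 0.0092
CYP2C19: 0.69 (unchanged)
Other: 0.08 (unchanged)
New clearance relative to baseline: 0.0092 + 0.69 + 0.08 = 0.7792.
New AUC = baseline ÷ relative clearance = 1230 / 0.7792 = 1.58 × 10³ μg·h/mL.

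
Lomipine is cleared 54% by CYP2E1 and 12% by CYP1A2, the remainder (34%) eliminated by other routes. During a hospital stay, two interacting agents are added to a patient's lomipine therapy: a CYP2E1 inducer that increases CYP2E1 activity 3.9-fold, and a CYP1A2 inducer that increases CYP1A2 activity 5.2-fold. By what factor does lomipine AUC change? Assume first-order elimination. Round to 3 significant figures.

The CYP2E1 pathway (54% of clearance) rises to 3.9× activity: 0.54 × 3.9 = 2.106.
The CYP1A2 pathway (12% of clearance) increases to 5.2× activity: 0.12 × 5.2 = 0.624.
Non-CYP routes (34%) are unchanged.
New clearance relative to baseline: 2.106 + 0.624 + 0.34 = 3.07.
Because AUC varies inversely with clearance, the combined effect is 1 / 3.07 = 0.326.

0.326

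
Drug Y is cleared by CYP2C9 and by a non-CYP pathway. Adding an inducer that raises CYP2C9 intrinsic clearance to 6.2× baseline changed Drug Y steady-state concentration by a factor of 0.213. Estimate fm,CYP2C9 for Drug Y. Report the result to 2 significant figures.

0.71

Call the CYP2C9 fraction fm. After the interaction, CL_new/CL_old = fm × 6.2 + (1 − fm).
Steady-state concentration ratio = 1 / (new CL fraction), so new CL fraction = 1 / 0.213 = 4.695.
fm × 6.2 + 1 − fm = 4.695  ⇒  fm × (6.2 − 1) = 3.695  ⇒  fm = 0.71.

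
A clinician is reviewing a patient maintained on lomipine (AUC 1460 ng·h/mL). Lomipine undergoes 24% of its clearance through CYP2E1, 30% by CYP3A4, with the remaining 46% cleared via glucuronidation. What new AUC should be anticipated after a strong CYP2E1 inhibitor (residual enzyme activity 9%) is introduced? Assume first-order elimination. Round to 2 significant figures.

The CYP2E1 pathway (24% of clearance) is reduced to 0.09× activity: 0.24 × 0.09 = 0.0216.
CYP3A4 (30%) and the residual 46% are unaffected.
CL_new/CL_old = 0.0216 + 0.3 + 0.46 = 0.7816.
With dosing unchanged, AUC scales as 1/CL: 1460 / 0.7816 = 1.9 × 10³ ng·h/mL.

1.9 × 10³ ng·h/mL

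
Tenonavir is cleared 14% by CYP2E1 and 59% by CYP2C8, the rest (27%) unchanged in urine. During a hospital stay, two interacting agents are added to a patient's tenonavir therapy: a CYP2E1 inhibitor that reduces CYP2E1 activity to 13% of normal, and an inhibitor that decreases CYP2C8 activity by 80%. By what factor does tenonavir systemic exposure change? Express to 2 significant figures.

2.5

CYP2E1: 0.14 × 0.13 = 0.0182
CYP2C8: 0.59 × 0.2 = 0.118
Other: 0.27 (unchanged)
New clearance relative to baseline: 0.0182 + 0.118 + 0.27 = 0.4062.
Because systemic exposure varies inversely with clearance, the combined effect is 1 / 0.4062 = 2.5.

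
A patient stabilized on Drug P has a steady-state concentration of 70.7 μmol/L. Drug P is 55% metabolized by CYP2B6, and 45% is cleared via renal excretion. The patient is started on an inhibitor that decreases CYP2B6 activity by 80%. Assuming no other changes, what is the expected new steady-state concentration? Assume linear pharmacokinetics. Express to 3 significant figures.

126 μmol/L

The CYP2B6 pathway (55% of clearance) drops to 0.2× activity: 0.55 × 0.2 = 0.11.
The remaining 45% of clearance is unaffected.
Relative clearance = 0.11 + 0.45 = 0.56.
Steady-state concentration ∝ 1/CL, so new value = 70.7 / 0.56 = 126 μmol/L.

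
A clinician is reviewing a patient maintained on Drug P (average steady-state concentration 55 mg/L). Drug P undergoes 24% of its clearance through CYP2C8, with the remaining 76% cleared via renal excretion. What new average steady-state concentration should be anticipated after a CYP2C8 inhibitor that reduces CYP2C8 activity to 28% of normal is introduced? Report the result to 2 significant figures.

The CYP2C8 pathway (24% of clearance) is reduced to 0.28× activity: 0.24 × 0.28 = 0.0672.
Non-CYP routes (76%) are unchanged.
CL_new/CL_old = 0.0672 + 0.76 = 0.8272.
New average steady-state concentration = baseline ÷ relative clearance = 55 / 0.8272 = 66 mg/L.

66 mg/L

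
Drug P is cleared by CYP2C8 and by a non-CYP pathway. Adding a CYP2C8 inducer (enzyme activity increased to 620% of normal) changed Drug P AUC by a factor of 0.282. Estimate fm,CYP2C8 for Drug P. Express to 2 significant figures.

0.49

Call the CYP2C8 fraction fm. After the interaction, CL_new/CL_old = fm × 6.2 + (1 − fm).
AUC ratio = 1 / (new CL fraction), so new CL fraction = 1 / 0.282 = 3.546.
fm × 6.2 + 1 − fm = 3.546  ⇒  fm × (6.2 − 1) = 2.546  ⇒  fm = 0.49.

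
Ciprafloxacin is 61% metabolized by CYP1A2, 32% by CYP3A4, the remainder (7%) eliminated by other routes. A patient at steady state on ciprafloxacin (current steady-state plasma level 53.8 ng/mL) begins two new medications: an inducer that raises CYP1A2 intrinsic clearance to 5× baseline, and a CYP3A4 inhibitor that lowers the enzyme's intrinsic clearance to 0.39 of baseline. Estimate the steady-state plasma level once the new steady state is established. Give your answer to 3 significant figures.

The CYP1A2 pathway (61% of clearance) is boosted to 5× activity: 0.61 × 5 = 3.05.
The CYP3A4 pathway (32% of clearance) is reduced to 0.39× activity: 0.32 × 0.39 = 0.1248.
Non-CYP routes (7%) are unchanged.
CL_new/CL_old = 3.05 + 0.1248 + 0.07 = 3.2448.
Dividing the baseline by the relative clearance: 53.8 / 3.2448 = 16.6 ng/mL.

16.6 ng/mL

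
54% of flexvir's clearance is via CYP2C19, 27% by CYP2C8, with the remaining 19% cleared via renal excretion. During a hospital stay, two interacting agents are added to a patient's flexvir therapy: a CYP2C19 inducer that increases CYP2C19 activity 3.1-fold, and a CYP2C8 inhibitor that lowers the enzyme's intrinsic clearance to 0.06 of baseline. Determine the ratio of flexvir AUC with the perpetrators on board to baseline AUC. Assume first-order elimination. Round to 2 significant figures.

The CYP2C19 pathway (54% of clearance) increases to 3.1× activity: 0.54 × 3.1 = 1.674.
The CYP2C8 pathway (27% of clearance) falls to 0.06× activity: 0.27 × 0.06 = 0.0162.
Non-CYP routes (19%) are unchanged.
CL_new/CL_old = 1.674 + 0.0162 + 0.19 = 1.8802.
Because AUC varies inversely with clearance, the combined effect is 1 / 1.8802 = 0.53.

0.53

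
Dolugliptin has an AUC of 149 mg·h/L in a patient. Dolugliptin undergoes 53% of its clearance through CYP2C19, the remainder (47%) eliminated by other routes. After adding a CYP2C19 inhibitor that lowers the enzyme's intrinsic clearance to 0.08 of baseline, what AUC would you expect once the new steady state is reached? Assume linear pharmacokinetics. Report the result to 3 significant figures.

The CYP2C19 pathway (53% of clearance) is reduced to 0.08× activity: 0.53 × 0.08 = 0.0424.
The remaining 47% of clearance is unaffected.
Relative clearance = 0.0424 + 0.47 = 0.5124.
With dosing unchanged, AUC scales as 1/CL: 149 / 0.5124 = 291 mg·h/L.

291 mg·h/L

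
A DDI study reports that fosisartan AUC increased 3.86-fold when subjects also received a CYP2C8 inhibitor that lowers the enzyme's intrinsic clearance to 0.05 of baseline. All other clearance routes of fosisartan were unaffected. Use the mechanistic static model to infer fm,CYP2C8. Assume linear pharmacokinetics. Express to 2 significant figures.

0.78

Let fm be the CYP2C8 fraction. New clearance relative to baseline = fm × 0.05 + (1 − fm).
AUC ratio = 1 / (new CL fraction), so new CL fraction = 1 / 3.86 = 0.2591.
fm × 0.05 + 1 − fm = 0.2591  ⇒  fm × (0.05 − 1) = −0.7409  ⇒  fm = 0.78.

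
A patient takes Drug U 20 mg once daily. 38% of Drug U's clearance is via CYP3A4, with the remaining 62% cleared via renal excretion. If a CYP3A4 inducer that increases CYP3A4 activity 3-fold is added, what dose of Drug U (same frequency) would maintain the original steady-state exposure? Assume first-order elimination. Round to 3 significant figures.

The CYP3A4 pathway (38% of clearance) rises to 3× activity: 0.38 × 3 = 1.14.
Non-CYP routes (62%) are unchanged.
CL_new/CL_old = 1.14 + 0.62 = 1.76.
Css,avg = (dose rate)/CL, so holding Css fixed requires dose ∝ CL: 20 × 1.76 = 35.2 mg.

35.2 mg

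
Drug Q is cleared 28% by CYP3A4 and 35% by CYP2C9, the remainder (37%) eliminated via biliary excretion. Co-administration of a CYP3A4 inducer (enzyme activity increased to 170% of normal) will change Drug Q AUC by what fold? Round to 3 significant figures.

0.836

The CYP3A4 pathway (28% of clearance) increases to 1.7× activity: 0.28 × 1.7 = 0.476.
CYP2C9 (35%) and the residual 37% are unaffected.
CL_new/CL_old = 0.476 + 0.35 + 0.37 = 1.196.
Since AUC ∝ 1/CL, the ratio is 1 / 1.196 = 0.836.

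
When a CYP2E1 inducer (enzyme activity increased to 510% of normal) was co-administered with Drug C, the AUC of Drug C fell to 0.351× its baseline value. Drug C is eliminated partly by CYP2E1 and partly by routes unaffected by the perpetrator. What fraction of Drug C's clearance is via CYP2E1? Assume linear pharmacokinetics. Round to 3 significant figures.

Let x = fm,CYP2E1. Because AUC ∝ 1/CL, relative clearance rose to 1/0.351 = 2.849.
Only the CYP2E1 route changed, so 2.849 = x·5.1 + (1 − x), giving x = 0.451.

0.451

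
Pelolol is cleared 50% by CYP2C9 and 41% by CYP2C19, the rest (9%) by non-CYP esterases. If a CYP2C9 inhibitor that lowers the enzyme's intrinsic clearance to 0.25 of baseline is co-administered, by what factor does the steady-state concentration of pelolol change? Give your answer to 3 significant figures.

1.60

CYP2C9: 0.5 × 0.25 = 0.125
CYP2C19: 0.41 (unchanged)
Other: 0.09 (unchanged)
New clearance relative to baseline: 0.125 + 0.41 + 0.09 = 0.625.
Steady-state concentration is inversely proportional to clearance, so the fold-change is 1 / 0.625 = 1.60.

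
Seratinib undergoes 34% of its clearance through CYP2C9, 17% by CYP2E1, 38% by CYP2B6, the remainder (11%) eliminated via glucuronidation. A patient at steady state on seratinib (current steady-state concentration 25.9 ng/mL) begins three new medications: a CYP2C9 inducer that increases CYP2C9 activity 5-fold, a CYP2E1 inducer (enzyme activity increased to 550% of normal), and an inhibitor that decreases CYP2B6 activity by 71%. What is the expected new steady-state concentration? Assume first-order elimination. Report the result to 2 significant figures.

9.1 ng/mL

CYP2C9: 0.34 × 5 = 1.7
CYP2E1: 0.17 × 5.5 = 0.935
CYP2B6: 0.38 × 0.29 = 0.1102
Other: 0.11 (unchanged)
Relative clearance = 1.7 + 0.935 + 0.1102 + 0.11 = 2.8552.
Steady-state concentration ∝ 1/CL: new value = 25.9 / 2.8552 = 9.1 ng/mL.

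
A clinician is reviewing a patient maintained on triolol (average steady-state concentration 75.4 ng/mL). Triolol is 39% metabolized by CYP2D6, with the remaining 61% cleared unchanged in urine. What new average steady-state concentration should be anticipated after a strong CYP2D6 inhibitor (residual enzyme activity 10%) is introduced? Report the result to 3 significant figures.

CYP2D6: 0.39 × 0.1 = 0.039
Other: 0.61 (unchanged)
New clearance relative to baseline: 0.039 + 0.61 = 0.649.
Average steady-state concentration ∝ 1/CL, so new value = 75.4 / 0.649 = 116 ng/mL.

116 ng/mL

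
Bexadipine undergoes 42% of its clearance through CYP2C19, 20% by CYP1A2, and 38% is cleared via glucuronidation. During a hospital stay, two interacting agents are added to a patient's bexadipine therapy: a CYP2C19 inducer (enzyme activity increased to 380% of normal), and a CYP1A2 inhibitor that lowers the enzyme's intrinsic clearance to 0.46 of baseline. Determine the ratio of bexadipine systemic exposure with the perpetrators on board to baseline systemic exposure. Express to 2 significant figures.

CYP2C19: 0.42 × 3.8 = 1.596
CYP1A2: 0.2 × 0.46 = 0.092
Other: 0.38 (unchanged)
New clearance relative to baseline: 1.596 + 0.092 + 0.38 = 2.068.
Net systemic exposure ratio = 1 / 2.068 = 0.48.

0.48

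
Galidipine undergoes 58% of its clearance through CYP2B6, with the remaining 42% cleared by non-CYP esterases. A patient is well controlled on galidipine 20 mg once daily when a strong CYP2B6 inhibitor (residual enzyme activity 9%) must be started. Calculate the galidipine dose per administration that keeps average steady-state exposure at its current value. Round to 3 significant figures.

9.44 mg

The CYP2B6 pathway (58% of clearance) drops to 0.09× activity: 0.58 × 0.09 = 0.0522.
The remaining 42% of clearance is unaffected.
Relative clearance = 0.0522 + 0.42 = 0.4722.
Css,avg = (dose rate)/CL, so holding Css fixed requires dose ∝ CL: 20 × 0.4722 = 9.44 mg.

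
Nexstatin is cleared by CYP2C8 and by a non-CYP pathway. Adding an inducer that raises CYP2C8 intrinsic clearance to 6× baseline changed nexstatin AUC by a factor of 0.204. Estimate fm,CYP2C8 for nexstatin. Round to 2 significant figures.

Write x for the fraction cleared via CYP2C8. The observed AUC change means clearance rose to 1/0.204 = 4.902 of baseline.
Setting x·6 + (1 − x) = 4.902 and solving: x = (4.902 − 1)/(6 − 1) = 0.78.

0.78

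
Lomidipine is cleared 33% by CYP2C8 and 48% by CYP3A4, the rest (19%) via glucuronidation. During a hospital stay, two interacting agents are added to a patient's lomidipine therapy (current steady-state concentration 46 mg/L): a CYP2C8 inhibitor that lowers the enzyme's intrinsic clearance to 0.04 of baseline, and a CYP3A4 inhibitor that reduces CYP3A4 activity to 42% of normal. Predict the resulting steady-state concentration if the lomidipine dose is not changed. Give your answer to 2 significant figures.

The CYP2C8 pathway (33% of clearance) drops to 0.04× activity: 0.33 × 0.04 = 0.0132.
The CYP3A4 pathway (48% of clearance) is reduced to 0.42× activity: 0.48 × 0.42 = 0.2016.
The remaining 19% of clearance is unaffected.
CL_new/CL_old = 0.0132 + 0.2016 + 0.19 = 0.4048.
Dividing the baseline by the relative clearance: 46 / 0.4048 = 1.1 × 10² mg/L.

1.1 × 10² mg/L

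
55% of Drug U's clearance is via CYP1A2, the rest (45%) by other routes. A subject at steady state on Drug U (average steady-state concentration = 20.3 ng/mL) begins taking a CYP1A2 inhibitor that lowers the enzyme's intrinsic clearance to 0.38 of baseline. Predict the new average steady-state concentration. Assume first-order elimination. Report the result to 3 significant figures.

30.8 ng/mL

CYP1A2: 0.55 × 0.38 = 0.209
Other: 0.45 (unchanged)
CL_new/CL_old = 0.209 + 0.45 = 0.659.
Average steady-state concentration ∝ 1/CL, so new value = 20.3 / 0.659 = 30.8 ng/mL.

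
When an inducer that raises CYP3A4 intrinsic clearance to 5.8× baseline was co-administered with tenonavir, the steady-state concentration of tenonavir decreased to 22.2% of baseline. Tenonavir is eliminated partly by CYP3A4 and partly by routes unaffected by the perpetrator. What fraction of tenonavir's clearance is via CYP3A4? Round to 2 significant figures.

Call the CYP3A4 fraction fm. After the interaction, CL_new/CL_old = fm × 5.8 + (1 − fm).
Steady-state concentration ratio = 1 / (new CL fraction), so new CL fraction = 1 / 0.222 = 4.505.
fm × 5.8 + 1 − fm = 4.505  ⇒  fm × (5.8 − 1) = 3.505  ⇒  fm = 0.73.

0.73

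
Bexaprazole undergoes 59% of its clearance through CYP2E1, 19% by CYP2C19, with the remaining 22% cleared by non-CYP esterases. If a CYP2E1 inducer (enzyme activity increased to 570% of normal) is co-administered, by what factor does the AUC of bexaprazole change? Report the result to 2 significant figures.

0.27

CYP2E1: 0.59 × 5.7 = 3.363
CYP2C19: 0.19 (unchanged)
Other: 0.22 (unchanged)
Relative clearance = 3.363 + 0.19 + 0.22 = 3.773.
Since AUC ∝ 1/CL, the ratio is 1 / 3.773 = 0.27.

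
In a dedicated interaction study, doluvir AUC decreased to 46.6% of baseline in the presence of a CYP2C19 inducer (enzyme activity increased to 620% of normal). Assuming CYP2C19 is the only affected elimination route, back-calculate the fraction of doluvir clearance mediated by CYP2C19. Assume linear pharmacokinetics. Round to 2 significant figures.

0.22

Call the CYP2C19 fraction fm. After the interaction, CL_new/CL_old = fm × 6.2 + (1 − fm).
AUC ratio = 1 / (new CL fraction), so new CL fraction = 1 / 0.466 = 2.146.
fm × 6.2 + 1 − fm = 2.146  ⇒  fm × (6.2 − 1) = 1.146  ⇒  fm = 0.22.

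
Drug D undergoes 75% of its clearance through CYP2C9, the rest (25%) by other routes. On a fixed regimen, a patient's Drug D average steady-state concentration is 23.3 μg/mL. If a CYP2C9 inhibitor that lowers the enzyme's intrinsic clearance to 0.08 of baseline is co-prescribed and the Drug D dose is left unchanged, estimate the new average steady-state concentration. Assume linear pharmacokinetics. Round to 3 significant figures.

75.2 μg/mL

The CYP2C9 pathway (75% of clearance) falls to 0.08× activity: 0.75 × 0.08 = 0.06.
Non-CYP routes (25%) are unchanged.
Relative clearance = 0.06 + 0.25 = 0.31.
New average steady-state concentration = baseline ÷ relative clearance = 23.3 / 0.31 = 75.2 μg/mL.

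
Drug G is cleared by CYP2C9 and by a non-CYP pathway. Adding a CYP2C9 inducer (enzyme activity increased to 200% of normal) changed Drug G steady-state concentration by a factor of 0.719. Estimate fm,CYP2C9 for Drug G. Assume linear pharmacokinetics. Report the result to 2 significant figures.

0.39

CL'/CL = 1 / 0.719 = 1.391
2·fm + (1 − fm) = 1.391
fm = (1.391 − 1) / (2 − 1) = 0.39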